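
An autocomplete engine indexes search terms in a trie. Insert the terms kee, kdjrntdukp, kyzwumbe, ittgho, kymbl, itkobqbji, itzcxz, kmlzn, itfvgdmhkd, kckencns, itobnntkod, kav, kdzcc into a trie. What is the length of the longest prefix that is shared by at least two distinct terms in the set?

The deepest shared node is where two words last agree before diverging.
"itfvgdmhkd" and "itkobqbji" agree on "it" (2 characters) before diverging; nothing deeper is shared.
Longest shared-prefix length: 2

2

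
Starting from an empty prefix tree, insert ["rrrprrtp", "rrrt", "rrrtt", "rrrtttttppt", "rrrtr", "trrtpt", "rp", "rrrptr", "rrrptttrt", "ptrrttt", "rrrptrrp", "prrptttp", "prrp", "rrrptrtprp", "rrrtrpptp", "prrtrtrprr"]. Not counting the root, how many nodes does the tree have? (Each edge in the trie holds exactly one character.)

61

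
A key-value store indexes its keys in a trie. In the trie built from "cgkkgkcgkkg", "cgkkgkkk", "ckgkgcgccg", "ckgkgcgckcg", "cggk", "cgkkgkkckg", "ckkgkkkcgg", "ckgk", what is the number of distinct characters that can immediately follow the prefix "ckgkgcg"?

Follow the path "ckgkgcg" to its node, then look at its outgoing edges.
Characters that immediately follow "ckgkgcg" among the stored strings: {c}.
That node has 1 child edge.

1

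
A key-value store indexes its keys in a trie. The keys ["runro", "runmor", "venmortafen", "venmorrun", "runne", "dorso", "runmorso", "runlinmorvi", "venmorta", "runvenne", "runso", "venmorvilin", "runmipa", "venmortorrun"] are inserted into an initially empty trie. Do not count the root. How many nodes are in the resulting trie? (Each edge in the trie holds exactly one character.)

59

For each word, the new-node count is its length minus the longest prefix already in the trie:
  "runro" → 5 new (r, u, n, r, o)
  "runmor" → prefix "run" already present; 3 new (m, o, r)
  "venmortafen" → 11 new (v, e, n, m, o, r, t, a, f, e, n)
  "venmorrun" → prefix "venmor" already present; 3 new (r, u, n)
  "runne" → prefix "run" already present; 2 new (n, e)
  "dorso" → 5 new (d, o, r, s, o)
  "runmorso" → prefix "runmor" already present; 2 new (s, o)
  "runlinmorvi" → prefix "run" already present; 8 new (l, i, n, m, o, r, v, i)
  "venmorta" → prefix "venmorta" already present; 0 new (none)
  "runvenne" → prefix "run" already present; 5 new (v, e, n, n, e)
  "runso" → prefix "run" already present; 2 new (s, o)
  "venmorvilin" → prefix "venmor" already present; 5 new (v, i, l, i, n)
  "runmipa" → prefix "runm" already present; 3 new (i, p, a)
  "venmortorrun" → prefix "venmort" already present; 5 new (o, r, r, u, n)
Total nodes = 5 + 3 + 11 + 3 + 2 + 5 + 2 + 8 + 0 + 5 + 2 + 5 + 3 + 5 = 59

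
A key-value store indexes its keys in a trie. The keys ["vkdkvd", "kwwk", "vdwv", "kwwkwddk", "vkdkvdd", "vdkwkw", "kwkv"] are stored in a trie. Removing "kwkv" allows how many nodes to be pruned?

2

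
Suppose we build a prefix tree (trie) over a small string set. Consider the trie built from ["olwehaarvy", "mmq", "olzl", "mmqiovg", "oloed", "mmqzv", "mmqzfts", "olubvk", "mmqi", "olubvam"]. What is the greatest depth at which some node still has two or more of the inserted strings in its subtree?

Equivalently: take the maximum, over all pairs, of their longest common prefix length.
e.g. "olubvam" and "olubvk" share the prefix "olubv" of length 5; no pair shares a longer one.
Longest shared-prefix length: 5

5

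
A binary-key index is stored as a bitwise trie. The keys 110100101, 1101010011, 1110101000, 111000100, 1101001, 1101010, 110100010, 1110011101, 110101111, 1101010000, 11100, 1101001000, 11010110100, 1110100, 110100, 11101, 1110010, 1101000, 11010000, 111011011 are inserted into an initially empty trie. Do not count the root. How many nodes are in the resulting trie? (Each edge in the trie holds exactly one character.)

Insert word by word; a character creates a node only if that edge doesn't already exist:
  "110100101" → 9 new (1, 1, 0, 1, 0, 0, 1, 0, 1)
  "1101010011" → prefix "11010" already present; 5 new (1, 0, 0, 1, 1)
  "1110101000" → prefix "11" already present; 8 new (1, 0, 1, 0, 1, 0, 0, 0)
  "111000100" → prefix "1110" already present; 5 new (0, 0, 1, 0, 0)
  "1101001" → prefix "1101001" already present; 0 new (none)
  "1101010" → prefix "1101010" already present; 0 new (none)
  "110100010" → prefix "110100" already present; 3 new (0, 1, 0)
  "1110011101" → prefix "11100" already present; 5 new (1, 1, 1, 0, 1)
  "110101111" → prefix "110101" already present; 3 new (1, 1, 1)
  "1101010000" → prefix "11010100" already present; 2 new (0, 0)
  "11100" → prefix "11100" already present; 0 new (none)
  "1101001000" → prefix "11010010" already present; 2 new (0, 0)
  "11010110100" → prefix "1101011" already present; 4 new (0, 1, 0, 0)
  "1110100" → prefix "111010" already present; 1 new (0)
  "110100" → prefix "110100" already present; 0 new (none)
  "11101" → prefix "11101" already present; 0 new (none)
  "1110010" → prefix "111001" already present; 1 new (0)
  "1101000" → prefix "1101000" already present; 0 new (none)
  "11010000" → prefix "1101000" already present; 1 new (0)
  "111011011" → prefix "11101" already present; 4 new (1, 0, 1, 1)
Total nodes = 9 + 5 + 8 + 5 + 0 + 0 + 3 + 5 + 3 + 2 + 0 + 2 + 4 + 1 + 0 + 0 + 1 + 0 + 1 + 4 = 53

53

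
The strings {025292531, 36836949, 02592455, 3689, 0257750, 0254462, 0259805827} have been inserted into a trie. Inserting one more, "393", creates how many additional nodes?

The longest prefix of "393" already in the trie is "3" (length 1).
Each of the 2 remaining characters creates one node.

2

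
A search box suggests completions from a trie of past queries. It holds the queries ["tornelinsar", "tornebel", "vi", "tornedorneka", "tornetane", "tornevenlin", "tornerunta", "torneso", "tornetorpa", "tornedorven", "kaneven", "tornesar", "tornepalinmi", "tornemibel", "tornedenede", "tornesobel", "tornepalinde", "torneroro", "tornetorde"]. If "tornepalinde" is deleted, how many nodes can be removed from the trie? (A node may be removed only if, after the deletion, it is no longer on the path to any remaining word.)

2

Walk "tornepalinde" from the leaf back toward the root, removing each node that no remaining word uses.
The suffix "de" (2 nodes) is used only by "tornepalinde"; the node for "tornepalin" still has the child "m", so pruning stops there.
Nodes removed: 2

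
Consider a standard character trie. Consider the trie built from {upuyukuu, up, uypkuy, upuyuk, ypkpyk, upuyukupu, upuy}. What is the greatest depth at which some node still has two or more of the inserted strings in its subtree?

Equivalently: take the maximum, over all pairs, of their longest common prefix length.
"upuyukupu" and "upuyukuu" agree on "upuyuku" (7 characters) before diverging; nothing deeper is shared.
Longest shared-prefix length: 7

7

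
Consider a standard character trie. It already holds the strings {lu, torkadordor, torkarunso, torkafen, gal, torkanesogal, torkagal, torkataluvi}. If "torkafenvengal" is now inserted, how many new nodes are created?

6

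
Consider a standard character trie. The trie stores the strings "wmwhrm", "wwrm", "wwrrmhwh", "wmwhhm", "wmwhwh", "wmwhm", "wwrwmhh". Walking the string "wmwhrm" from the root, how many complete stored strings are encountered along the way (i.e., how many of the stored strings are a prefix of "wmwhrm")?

Walk "wmwhrm" from the root; an end-of-word marker is hit whenever a stored word is a prefix of "wmwhrm".
Prefixes of the query that are stored words: "wmwhrm"
Count: 1

1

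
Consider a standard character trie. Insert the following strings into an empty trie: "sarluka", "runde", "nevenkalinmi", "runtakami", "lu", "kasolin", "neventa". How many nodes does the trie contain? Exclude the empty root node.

Insert word by word; a character creates a node only if that edge doesn't already exist:
  "sarluka" → 7 new (s, a, r, l, u, k, a)
  "runde" → 5 new (r, u, n, d, e)
  "nevenkalinmi" → 12 new (n, e, v, e, n, k, a, l, i, n, m, i)
  "runtakami" → prefix "run" already present; 6 new (t, a, k, a, m, i)
  "lu" → 2 new (l, u)
  "kasolin" → 7 new (k, a, s, o, l, i, n)
  "neventa" → prefix "neven" already present; 2 new (t, a)
Total nodes = 7 + 5 + 12 + 6 + 2 + 7 + 2 = 41

41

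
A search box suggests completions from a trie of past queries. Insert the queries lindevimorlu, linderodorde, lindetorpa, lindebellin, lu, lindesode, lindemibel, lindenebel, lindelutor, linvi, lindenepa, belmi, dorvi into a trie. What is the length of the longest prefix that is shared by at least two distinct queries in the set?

7

The deepest shared node is where two words last agree before diverging.
"lindenebel" and "lindenepa" agree on "lindene" (7 characters) before diverging; nothing deeper is shared.
Longest shared-prefix length: 7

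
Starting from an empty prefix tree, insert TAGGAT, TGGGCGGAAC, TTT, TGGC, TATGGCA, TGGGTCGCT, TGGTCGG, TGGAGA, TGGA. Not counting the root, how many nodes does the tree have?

For each word, the new-node count is its length minus the longest prefix already in the trie:
  "TAGGAT" → 6 new (T, A, G, G, A, T)
  "TGGGCGGAAC" → prefix "T" already present; 9 new (G, G, G, C, G, G, A, A, C)
  "TTT" → prefix "T" already present; 2 new (T, T)
  "TGGC" → prefix "TGG" already present; 1 new (C)
  "TATGGCA" → prefix "TA" already present; 5 new (T, G, G, C, A)
  "TGGGTCGCT" → prefix "TGGG" already present; 5 new (T, C, G, C, T)
  "TGGTCGG" → prefix "TGG" already present; 4 new (T, C, G, G)
  "TGGAGA" → prefix "TGG" already present; 3 new (A, G, A)
  "TGGA" → prefix "TGGA" already present; 0 new (none)
Total nodes = 6 + 9 + 2 + 1 + 5 + 5 + 4 + 3 + 0 = 35

35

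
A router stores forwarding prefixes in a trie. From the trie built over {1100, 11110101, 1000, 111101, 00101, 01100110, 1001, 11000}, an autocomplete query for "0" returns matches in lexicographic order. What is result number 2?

Filter for "0…" and sort: "00101", "01100110"
Position 2: 01100110

01100110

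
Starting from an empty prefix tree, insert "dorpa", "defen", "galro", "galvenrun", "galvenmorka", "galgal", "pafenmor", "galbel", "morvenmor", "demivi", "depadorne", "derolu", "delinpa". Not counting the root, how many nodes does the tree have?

68

Count nodes per top-level branch (shared prefixes stored once):
  'd'-branch (defen, delinpa, demivi, depadorne, derolu, dorpa): 29 nodes
  'g'-branch (galbel, galgal, galro, galvenmorka, galvenrun): 22 nodes
  'm'-branch (morvenmor): 9 nodes
  'p'-branch (pafenmor): 8 nodes
Sum: 68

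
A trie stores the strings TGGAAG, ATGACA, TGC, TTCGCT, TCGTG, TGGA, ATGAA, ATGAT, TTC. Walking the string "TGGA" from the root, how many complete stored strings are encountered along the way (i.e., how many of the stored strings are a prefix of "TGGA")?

1

Check each prefix of "TGGA" against the stored set — each match is an end-marker on the path.
Prefixes of the query that are stored words: "TGGA"
Count: 1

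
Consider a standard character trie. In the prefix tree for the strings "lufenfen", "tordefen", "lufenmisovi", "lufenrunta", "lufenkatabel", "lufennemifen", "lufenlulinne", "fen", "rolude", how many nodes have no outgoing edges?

A leaf is a node with no children — equivalently, the end of a word that is not a proper prefix of any other stored word.
Those words: "fen", "lufenfen", "lufenkatabel", "lufenlulinne", "lufenmisovi", "lufennemifen", "lufenrunta", "rolude", "tordefen"
Leaf count: 9

9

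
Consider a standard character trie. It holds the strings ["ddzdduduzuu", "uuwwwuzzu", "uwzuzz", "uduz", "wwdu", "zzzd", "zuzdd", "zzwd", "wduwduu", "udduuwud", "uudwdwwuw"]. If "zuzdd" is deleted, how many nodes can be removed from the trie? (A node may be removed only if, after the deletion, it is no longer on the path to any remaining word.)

4

A node on "zuzdd"'s path can go only if nothing else ends at it or branches off below it.
The suffix "uzdd" (4 nodes) is used only by "zuzdd"; the node for "z" still has the child "z", so pruning stops there.
Nodes removed: 4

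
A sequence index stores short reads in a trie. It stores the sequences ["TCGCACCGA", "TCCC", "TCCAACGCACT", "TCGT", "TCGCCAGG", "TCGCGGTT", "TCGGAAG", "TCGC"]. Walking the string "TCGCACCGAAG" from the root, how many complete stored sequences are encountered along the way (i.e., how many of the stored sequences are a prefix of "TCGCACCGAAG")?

2

Traverse "TCGCACCGAAG" character by character; count nodes along the way that are marked as word ends.
Prefixes of the query that are stored words: "TCGC", "TCGCACCGA"
Count: 2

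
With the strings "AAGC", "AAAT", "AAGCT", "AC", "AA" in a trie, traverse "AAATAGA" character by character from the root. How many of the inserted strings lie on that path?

2

Walk "AAATAGA" from the root; an end-of-word marker is hit whenever a stored word is a prefix of "AAATAGA".
Prefixes of the query that are stored words: "AA", "AAAT"
Count: 2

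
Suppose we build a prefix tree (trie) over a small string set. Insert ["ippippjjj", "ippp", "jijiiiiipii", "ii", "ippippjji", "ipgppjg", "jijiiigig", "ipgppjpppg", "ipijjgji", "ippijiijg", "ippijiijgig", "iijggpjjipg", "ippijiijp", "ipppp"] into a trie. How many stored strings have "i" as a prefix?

Traverse to the node for "i", then collect every word in that subtree.
Words under "i": ii, iijggpjjipg, ipgppjg, ipgppjpppg, ipijjgji, ippijiijg, ippijiijgig, ippijiijp, ippippjji, ippippjjj, ippp, ipppp
Count: 12

12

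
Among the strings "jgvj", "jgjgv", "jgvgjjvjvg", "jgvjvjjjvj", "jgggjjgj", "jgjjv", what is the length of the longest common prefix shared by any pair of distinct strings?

4

Equivalently: take the maximum, over all pairs, of their longest common prefix length.
e.g. "jgvj" and "jgvjvjjjvj" share the prefix "jgvj" of length 4; no pair shares a longer one.
Longest shared-prefix length: 4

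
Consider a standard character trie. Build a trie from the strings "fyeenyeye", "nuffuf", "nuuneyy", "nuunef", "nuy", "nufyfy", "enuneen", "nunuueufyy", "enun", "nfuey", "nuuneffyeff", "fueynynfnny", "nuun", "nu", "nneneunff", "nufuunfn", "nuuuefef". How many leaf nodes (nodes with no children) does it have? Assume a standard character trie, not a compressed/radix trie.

Leaves are exactly the stored words that no other stored word extends.
Those words: "enuneen", "fueynynfnny", "fyeenyeye", "nfuey", "nneneunff", "nuffuf", "nufuunfn", "nufyfy", "nunuueufyy", "nuuneffyeff", "nuuneyy", "nuuuefef", "nuy"
Leaf count: 13

13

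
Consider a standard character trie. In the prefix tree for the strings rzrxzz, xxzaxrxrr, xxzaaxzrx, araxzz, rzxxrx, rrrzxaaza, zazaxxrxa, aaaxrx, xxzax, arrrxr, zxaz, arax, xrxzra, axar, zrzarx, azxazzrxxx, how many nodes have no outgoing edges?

14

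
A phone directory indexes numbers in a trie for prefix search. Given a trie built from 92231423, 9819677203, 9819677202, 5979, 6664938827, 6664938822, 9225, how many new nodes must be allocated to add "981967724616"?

"98196772" is already a path in the trie; the remaining "4616" must be added.
So 12 − 8 = 4 new nodes.

4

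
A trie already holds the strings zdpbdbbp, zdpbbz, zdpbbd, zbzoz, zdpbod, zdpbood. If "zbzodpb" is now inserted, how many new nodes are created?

3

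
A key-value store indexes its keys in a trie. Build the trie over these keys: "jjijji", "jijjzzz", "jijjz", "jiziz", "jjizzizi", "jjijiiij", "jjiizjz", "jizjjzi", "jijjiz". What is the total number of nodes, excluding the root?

Count nodes per top-level branch (shared prefixes stored once):
  'j'-branch (jijjiz, jijjz, jijjzzz, jiziz, jizjjzi, jjiizjz, jjijiiij, jjijji, jjizzizi): 34 nodes
Sum: 34

34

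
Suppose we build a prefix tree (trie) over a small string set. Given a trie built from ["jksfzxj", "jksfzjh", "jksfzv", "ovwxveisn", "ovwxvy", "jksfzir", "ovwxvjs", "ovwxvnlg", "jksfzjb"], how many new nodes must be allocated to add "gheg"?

Nothing in the trie begins with "g"; the whole of "gheg" is new.
4 − 0 = 4 new nodes.

4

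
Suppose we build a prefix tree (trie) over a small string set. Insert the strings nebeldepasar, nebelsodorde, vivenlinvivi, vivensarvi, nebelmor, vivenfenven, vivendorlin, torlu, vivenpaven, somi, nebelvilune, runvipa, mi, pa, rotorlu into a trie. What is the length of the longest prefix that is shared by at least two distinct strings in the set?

5

Equivalently: take the maximum, over all pairs, of their longest common prefix length.
e.g. "nebeldepasar" and "nebelmor" share the prefix "nebel" of length 5; no pair shares a longer one.
Longest shared-prefix length: 5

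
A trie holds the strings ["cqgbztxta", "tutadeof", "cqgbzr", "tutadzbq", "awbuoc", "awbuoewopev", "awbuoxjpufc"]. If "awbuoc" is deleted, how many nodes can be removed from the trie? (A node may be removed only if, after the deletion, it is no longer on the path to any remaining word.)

A node on "awbuoc"'s path can go only if nothing else ends at it or branches off below it.
The suffix "c" (1 node) is used only by "awbuoc"; the node for "awbuo" still has the child "e", so pruning stops there.
Nodes removed: 1

1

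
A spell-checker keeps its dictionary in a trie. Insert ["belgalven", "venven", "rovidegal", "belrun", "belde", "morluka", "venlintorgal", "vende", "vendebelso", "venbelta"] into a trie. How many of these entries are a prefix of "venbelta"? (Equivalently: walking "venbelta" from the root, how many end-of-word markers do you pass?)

Traverse "venbelta" character by character; count nodes along the way that are marked as word ends.
Prefixes of the query that are stored words: "venbelta"
Count: 1

1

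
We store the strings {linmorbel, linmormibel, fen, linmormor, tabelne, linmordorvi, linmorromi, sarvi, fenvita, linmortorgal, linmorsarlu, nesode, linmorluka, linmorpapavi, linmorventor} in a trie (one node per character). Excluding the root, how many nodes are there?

Insert word by word; a character creates a node only if that edge doesn't already exist:
  "linmorbel" → 9 new (l, i, n, m, o, r, b, e, l)
  "linmormibel" → prefix "linmor" already present; 5 new (m, i, b, e, l)
  "fen" → 3 new (f, e, n)
  "linmormor" → prefix "linmorm" already present; 2 new (o, r)
  "tabelne" → 7 new (t, a, b, e, l, n, e)
  "linmordorvi" → prefix "linmor" already present; 5 new (d, o, r, v, i)
  "linmorromi" → prefix "linmor" already present; 4 new (r, o, m, i)
  "sarvi" → 5 new (s, a, r, v, i)
  "fenvita" → prefix "fen" already present; 4 new (v, i, t, a)
  "linmortorgal" → prefix "linmor" already present; 6 new (t, o, r, g, a, l)
  "linmorsarlu" → prefix "linmor" already present; 5 new (s, a, r, l, u)
  "nesode" → 6 new (n, e, s, o, d, e)
  "linmorluka" → prefix "linmor" already present; 4 new (l, u, k, a)
  "linmorpapavi" → prefix "linmor" already present; 6 new (p, a, p, a, v, i)
  "linmorventor" → prefix "linmor" already present; 6 new (v, e, n, t, o, r)
Total nodes = 9 + 5 + 3 + 2 + 7 + 5 + 4 + 5 + 4 + 6 + 5 + 6 + 4 + 6 + 6 = 77

77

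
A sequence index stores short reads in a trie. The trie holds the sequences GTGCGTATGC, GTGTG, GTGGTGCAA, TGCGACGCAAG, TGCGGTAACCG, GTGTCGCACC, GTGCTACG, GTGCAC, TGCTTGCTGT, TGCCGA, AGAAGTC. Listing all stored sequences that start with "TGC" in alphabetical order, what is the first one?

TGCCGA

Filter for "TGC…" and sort: "TGCCGA", "TGCGACGCAAG", "TGCGGTAACCG", "TGCTTGCTGT"
The 1st is TGCCGA.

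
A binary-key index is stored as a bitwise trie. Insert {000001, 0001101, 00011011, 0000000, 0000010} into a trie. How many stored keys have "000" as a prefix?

5

Filter for entries beginning with "000":
Matches: "0000000", "000001", "0000010", "0001101", "00011011"
Count: 5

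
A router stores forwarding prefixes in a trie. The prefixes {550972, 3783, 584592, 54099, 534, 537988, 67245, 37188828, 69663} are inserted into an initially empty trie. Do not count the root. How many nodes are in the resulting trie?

40

For each word, the new-node count is its length minus the longest prefix already in the trie:
  "550972" → 6 new (5, 5, 0, 9, 7, 2)
  "3783" → 4 new (3, 7, 8, 3)
  "584592" → prefix "5" already present; 5 new (8, 4, 5, 9, 2)
  "54099" → prefix "5" already present; 4 new (4, 0, 9, 9)
  "534" → prefix "5" already present; 2 new (3, 4)
  "537988" → prefix "53" already present; 4 new (7, 9, 8, 8)
  "67245" → 5 new (6, 7, 2, 4, 5)
  "37188828" → prefix "37" already present; 6 new (1, 8, 8, 8, 2, 8)
  "69663" → prefix "6" already present; 4 new (9, 6, 6, 3)
Total nodes = 6 + 4 + 5 + 4 + 2 + 4 + 5 + 6 + 4 = 40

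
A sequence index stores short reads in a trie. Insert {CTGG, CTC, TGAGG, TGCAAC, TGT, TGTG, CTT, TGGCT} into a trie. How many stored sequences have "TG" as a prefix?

Traverse to the node for "TG", then collect every word in that subtree.
Words under "TG": TGAGG, TGCAAC, TGGCT, TGT, TGTG
Count: 5

5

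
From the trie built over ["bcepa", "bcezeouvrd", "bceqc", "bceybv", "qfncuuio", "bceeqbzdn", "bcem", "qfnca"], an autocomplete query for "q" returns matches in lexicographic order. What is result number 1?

qfnca

Filter for "q…" and sort: "qfnca", "qfncuuio"
The 1st is qfnca.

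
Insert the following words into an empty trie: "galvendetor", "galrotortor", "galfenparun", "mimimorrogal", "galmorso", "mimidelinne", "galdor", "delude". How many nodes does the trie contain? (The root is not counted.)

Trace insertions, counting only characters that open a new branch:
  "galvendetor" → 11 new (g, a, l, v, e, n, d, e, t, o, r)
  "galrotortor" → prefix "gal" already present; 8 new (r, o, t, o, r, t, o, r)
  "galfenparun" → prefix "gal" already present; 8 new (f, e, n, p, a, r, u, n)
  "mimimorrogal" → 12 new (m, i, m, i, m, o, r, r, o, g, a, l)
  "galmorso" → prefix "gal" already present; 5 new (m, o, r, s, o)
  "mimidelinne" → prefix "mimi" already present; 7 new (d, e, l, i, n, n, e)
  "galdor" → prefix "gal" already present; 3 new (d, o, r)
  "delude" → 6 new (d, e, l, u, d, e)
Total nodes = 11 + 8 + 8 + 12 + 5 + 7 + 3 + 6 = 60

60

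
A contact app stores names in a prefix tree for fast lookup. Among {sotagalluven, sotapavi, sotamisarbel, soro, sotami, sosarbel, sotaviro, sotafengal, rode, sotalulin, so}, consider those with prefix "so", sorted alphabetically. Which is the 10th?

Filter for "so…" and sort: "so", "soro", "sosarbel", "sotafengal", "sotagalluven", "sotalulin", "sotami", "sotamisarbel", "sotapavi", "sotaviro"
The 10th is sotaviro.

sotaviro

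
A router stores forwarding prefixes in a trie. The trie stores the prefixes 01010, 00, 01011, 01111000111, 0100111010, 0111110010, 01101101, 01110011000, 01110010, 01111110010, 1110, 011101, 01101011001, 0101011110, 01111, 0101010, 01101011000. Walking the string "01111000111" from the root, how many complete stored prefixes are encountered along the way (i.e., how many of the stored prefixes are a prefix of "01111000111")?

2

Walk "01111000111" from the root; an end-of-word marker is hit whenever a stored word is a prefix of "01111000111".
Prefixes of the query that are stored words: "01111", "01111000111"
Count: 2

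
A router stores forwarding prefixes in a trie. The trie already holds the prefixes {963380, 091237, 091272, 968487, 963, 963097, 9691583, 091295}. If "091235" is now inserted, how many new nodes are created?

Walking "091235" from the root, the first 5 characters ("09123") follow existing edges; "5" is the first miss.
New nodes needed: |"091235"| − 5 = 6 − 5 = 1.

1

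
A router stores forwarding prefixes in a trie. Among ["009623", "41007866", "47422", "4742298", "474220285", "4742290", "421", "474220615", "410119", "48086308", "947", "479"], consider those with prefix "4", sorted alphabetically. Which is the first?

41007866

Words with prefix "4", in lexicographic order: "41007866", "410119", "421", "47422", "474220285", "474220615", "4742290", "4742298", "479", "48086308"
Position 1: 41007866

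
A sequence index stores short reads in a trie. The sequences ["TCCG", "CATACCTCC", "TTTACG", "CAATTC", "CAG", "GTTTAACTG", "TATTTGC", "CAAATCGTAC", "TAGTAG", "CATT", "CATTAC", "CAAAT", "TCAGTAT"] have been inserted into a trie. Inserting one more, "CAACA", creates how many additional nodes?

Walking "CAACA" from the root, the first 3 characters ("CAA") follow existing edges; "C" is the first miss.
New nodes needed: |"CAACA"| − 3 = 5 − 3 = 2.

2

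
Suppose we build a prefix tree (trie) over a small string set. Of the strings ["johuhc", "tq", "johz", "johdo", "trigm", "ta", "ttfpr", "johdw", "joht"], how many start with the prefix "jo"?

5

Filter for entries beginning with "jo":
Words under "jo": johdo, johdw, joht, johuhc, johz
Count: 5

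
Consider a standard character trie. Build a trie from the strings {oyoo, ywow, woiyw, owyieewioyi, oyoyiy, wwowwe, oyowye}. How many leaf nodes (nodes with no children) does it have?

Leaves are exactly the stored words that no other stored word extends.
Those words: "owyieewioyi", "oyoo", "oyowye", "oyoyiy", "woiyw", "wwowwe", "ywow"
Leaf count: 7

7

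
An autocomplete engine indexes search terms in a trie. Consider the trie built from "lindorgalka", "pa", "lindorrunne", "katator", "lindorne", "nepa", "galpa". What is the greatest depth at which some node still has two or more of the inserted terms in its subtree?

6

The deepest shared node is where two words last agree before diverging.
"lindorgalka" and "lindorne" agree on "lindor" (6 characters) before diverging; nothing deeper is shared.
Longest shared-prefix length: 6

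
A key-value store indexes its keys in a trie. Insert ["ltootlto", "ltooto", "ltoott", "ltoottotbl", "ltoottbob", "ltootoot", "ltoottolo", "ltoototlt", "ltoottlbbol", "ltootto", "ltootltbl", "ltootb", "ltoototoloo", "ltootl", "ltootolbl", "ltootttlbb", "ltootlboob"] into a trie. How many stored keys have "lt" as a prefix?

17

Traverse to the node for "lt", then collect every word in that subtree.
Words under "lt": ltootb, ltootl, ltootlboob, ltootltbl, ltootlto, ltooto, ltootolbl, ltootoot, ltoototlt, ltoototoloo, ltoott, ltoottbob, ltoottlbbol, ltootto, ltoottolo, ltoottotbl, ltootttlbb
Count: 17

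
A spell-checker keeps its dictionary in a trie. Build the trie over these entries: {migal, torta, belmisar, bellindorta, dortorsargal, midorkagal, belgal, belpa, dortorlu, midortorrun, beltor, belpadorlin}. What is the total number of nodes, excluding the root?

68

Count nodes per top-level branch (shared prefixes stored once):
  'b'-branch (belgal, bellindorta, belmisar, belpa, belpadorlin, beltor): 30 nodes
  'd'-branch (dortorlu, dortorsargal): 14 nodes
  'm'-branch (midorkagal, midortorrun, migal): 19 nodes
  't'-branch (torta): 5 nodes
Sum: 68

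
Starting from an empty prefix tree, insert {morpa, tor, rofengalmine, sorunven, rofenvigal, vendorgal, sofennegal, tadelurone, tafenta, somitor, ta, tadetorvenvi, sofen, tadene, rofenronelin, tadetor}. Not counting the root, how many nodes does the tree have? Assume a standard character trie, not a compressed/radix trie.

86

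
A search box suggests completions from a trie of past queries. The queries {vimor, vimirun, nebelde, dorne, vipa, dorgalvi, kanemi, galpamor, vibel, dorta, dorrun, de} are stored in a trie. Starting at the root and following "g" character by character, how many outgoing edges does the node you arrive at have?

The children of the "g" node are the distinct next characters among strings starting with "g".
Characters that immediately follow "g" among the stored strings: {a}.
That node has 1 child edge.

1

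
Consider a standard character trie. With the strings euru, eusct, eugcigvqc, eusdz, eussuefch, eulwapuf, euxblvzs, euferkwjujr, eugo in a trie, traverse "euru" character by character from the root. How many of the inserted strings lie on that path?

Check each prefix of "euru" against the stored set — each match is an end-marker on the path.
Prefixes of the query that are stored words: "euru"
Count: 1

1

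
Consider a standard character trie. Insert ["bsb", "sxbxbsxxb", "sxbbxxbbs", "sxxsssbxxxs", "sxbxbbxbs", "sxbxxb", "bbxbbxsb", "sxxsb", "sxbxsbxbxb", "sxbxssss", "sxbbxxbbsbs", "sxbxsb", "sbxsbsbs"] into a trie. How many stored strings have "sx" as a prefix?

Filter for entries beginning with "sx":
Matches: "sxbbxxbbs", "sxbbxxbbsbs", "sxbxbbxbs", "sxbxbsxxb", "sxbxsb", "sxbxsbxbxb", "sxbxssss", "sxbxxb", "sxxsb", "sxxsssbxxxs"
Count: 10

10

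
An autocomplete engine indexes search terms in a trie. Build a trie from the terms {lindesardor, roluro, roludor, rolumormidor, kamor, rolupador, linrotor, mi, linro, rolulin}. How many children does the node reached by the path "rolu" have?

5

Walk "rolu" from the root, arriving at one node.
Distinct next characters after "rolu": d, l, m, p, r.
That node has 5 child edges.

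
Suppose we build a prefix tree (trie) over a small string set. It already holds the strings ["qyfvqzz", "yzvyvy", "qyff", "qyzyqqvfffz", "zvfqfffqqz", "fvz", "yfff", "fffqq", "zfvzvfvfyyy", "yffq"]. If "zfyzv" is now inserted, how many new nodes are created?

The longest prefix of "zfyzv" already in the trie is "zf" (length 2).
New nodes needed: |"zfyzv"| − 2 = 5 − 2 = 3.

3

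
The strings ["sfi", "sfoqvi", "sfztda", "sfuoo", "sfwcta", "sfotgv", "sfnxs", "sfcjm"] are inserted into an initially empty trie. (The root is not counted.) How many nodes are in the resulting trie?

Trie structure (* marks end of a word):
(root)
└─ s
   └─ f
      ├─ c
      │  └─ j
      │     └─ m *
      ├─ i *
      ├─ n
      │  └─ x
      │     └─ s *
      ├─ o
      │  ├─ q
      │  │  └─ v
      │  │     └─ i *
      │  └─ t
      │     └─ g
      │        └─ v *
      ├─ u
      │  └─ o
      │     └─ o *
      ├─ w
      │  └─ c
      │     └─ t
      │        └─ a *
      └─ z
         └─ t
            └─ d
               └─ a *
Counting every labelled node above: 27.

27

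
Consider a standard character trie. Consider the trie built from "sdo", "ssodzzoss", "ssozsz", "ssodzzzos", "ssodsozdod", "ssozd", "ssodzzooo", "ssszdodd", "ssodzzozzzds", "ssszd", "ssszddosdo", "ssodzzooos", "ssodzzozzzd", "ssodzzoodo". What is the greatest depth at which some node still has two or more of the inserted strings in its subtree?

11

Look for the deepest trie node that still has at least two words in its subtree.
e.g. "ssodzzozzzd" and "ssodzzozzzds" share the prefix "ssodzzozzzd" of length 11; no pair shares a longer one.
Longest shared-prefix length: 11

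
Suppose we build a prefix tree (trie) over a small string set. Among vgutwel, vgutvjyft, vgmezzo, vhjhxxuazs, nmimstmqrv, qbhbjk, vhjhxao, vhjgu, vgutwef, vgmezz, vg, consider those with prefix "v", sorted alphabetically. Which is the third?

vgmezzo

Filter for "v…" and sort: "vg", "vgmezz", "vgmezzo", "vgutvjyft", "vgutwef", "vgutwel", "vhjgu", "vhjhxao", "vhjhxxuazs"
The 3rd is vgmezzo.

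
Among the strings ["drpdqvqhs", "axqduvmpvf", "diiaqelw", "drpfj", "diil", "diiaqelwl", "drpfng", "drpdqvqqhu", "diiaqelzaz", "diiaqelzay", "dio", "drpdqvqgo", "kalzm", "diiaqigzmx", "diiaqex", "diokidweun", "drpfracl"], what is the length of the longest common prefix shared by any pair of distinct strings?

9

The deepest shared node is where two words last agree before diverging.
e.g. "diiaqelzay" and "diiaqelzaz" share the prefix "diiaqelza" of length 9; no pair shares a longer one.
Longest shared-prefix length: 9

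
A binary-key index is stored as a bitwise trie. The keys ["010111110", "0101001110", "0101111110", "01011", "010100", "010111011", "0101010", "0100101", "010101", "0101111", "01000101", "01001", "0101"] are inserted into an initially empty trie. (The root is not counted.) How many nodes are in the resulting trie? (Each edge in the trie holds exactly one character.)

30

Trie structure (* marks end of a word):
(root)
└─ 0
   └─ 1
      └─ 0
         ├─ 0
         │  ├─ 0
         │  │  └─ 1
         │  │     └─ 0
         │  │        └─ 1 *
         │  └─ 1 *
         │     └─ 0
         │        └─ 1 *
         └─ 1 *
            ├─ 0
            │  ├─ 0 *
            │  │  └─ 1
            │  │     └─ 1
            │  │        └─ 1
            │  │           └─ 0 *
            │  └─ 1 *
            │     └─ 0 *
            └─ 1 *
               └─ 1
                  ├─ 0
                  │  └─ 1
                  │     └─ 1 *
                  └─ 1 *
                     └─ 1
                        ├─ 0 *
                        └─ 1
                           └─ 0 *
Counting every labelled node above: 30.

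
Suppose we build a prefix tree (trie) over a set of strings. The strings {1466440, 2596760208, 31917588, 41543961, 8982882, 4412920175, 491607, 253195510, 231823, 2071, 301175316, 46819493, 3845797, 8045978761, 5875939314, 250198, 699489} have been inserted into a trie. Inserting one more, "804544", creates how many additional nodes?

2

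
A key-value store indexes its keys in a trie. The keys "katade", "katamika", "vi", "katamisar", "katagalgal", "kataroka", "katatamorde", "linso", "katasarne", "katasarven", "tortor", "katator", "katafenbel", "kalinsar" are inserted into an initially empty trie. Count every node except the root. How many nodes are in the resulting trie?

65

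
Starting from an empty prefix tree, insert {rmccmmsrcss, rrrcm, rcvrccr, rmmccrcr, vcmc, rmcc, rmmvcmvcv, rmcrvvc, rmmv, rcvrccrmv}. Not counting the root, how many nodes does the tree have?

43

Count nodes per top-level branch (shared prefixes stored once):
  'r'-branch (rcvrccr, rcvrccrmv, rmcc, rmccmmsrcss, rmcrvvc, rmmccrcr, rmmv, rmmvcmvcv, rrrcm): 39 nodes
  'v'-branch (vcmc): 4 nodes
Sum: 43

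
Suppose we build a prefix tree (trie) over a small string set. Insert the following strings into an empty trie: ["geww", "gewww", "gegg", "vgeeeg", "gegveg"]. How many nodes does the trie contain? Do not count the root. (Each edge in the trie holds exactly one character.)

16

Trie structure (* marks end of a word):
(root)
├─ g
│  └─ e
│     ├─ g
│     │  ├─ g *
│     │  └─ v
│     │     └─ e
│     │        └─ g *
│     └─ w
│        └─ w *
│           └─ w *
└─ v
   └─ g
      └─ e
         └─ e
            └─ e
               └─ g *
Counting every labelled node above: 16.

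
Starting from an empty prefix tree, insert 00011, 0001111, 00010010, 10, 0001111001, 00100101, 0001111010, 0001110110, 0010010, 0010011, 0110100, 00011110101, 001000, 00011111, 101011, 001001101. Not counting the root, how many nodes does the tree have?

For each word, the new-node count is its length minus the longest prefix already in the trie:
  "00011" → 5 new (0, 0, 0, 1, 1)
  "0001111" → prefix "00011" already present; 2 new (1, 1)
  "00010010" → prefix "0001" already present; 4 new (0, 0, 1, 0)
  "10" → 2 new (1, 0)
  "0001111001" → prefix "0001111" already present; 3 new (0, 0, 1)
  "00100101" → prefix "00" already present; 6 new (1, 0, 0, 1, 0, 1)
  "0001111010" → prefix "00011110" already present; 2 new (1, 0)
  "0001110110" → prefix "000111" already present; 4 new (0, 1, 1, 0)
  "0010010" → prefix "0010010" already present; 0 new (none)
  "0010011" → prefix "001001" already present; 1 new (1)
  "0110100" → prefix "0" already present; 6 new (1, 1, 0, 1, 0, 0)
  "00011110101" → prefix "0001111010" already present; 1 new (1)
  "001000" → prefix "00100" already present; 1 new (0)
  "00011111" → prefix "0001111" already present; 1 new (1)
  "101011" → prefix "10" already present; 4 new (1, 0, 1, 1)
  "001001101" → prefix "0010011" already present; 2 new (0, 1)
Total nodes = 5 + 2 + 4 + 2 + 3 + 6 + 2 + 4 + 0 + 1 + 6 + 1 + 1 + 1 + 4 + 2 = 44

44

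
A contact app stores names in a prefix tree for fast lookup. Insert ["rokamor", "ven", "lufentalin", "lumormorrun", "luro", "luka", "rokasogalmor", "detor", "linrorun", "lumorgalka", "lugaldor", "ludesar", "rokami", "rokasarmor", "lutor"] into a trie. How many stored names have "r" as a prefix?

4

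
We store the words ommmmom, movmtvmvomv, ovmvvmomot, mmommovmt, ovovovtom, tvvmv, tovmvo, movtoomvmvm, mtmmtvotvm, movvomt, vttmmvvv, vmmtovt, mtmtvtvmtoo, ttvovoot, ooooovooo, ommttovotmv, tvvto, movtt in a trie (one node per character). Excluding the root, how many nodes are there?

121

Count nodes per top-level branch (shared prefixes stored once):
  'm'-branch (mmommovmt, movmtvmvomv, movtoomvmvm, movtt, movvomt, mtmmtvotvm, mtmtvtvmtoo): 49 nodes
  'o'-branch (ommmmom, ommttovotmv, ooooovooo, ovmvvmomot, ovovovtom): 39 nodes
  't'-branch (tovmvo, ttvovoot, tvvmv, tvvto): 19 nodes
  'v'-branch (vmmtovt, vttmmvvv): 14 nodes
Sum: 121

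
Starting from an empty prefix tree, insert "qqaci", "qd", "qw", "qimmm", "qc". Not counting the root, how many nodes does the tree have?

Insert word by word; a character creates a node only if that edge doesn't already exist:
  "qqaci" → 5 new (q, q, a, c, i)
  "qd" → prefix "q" already present; 1 new (d)
  "qw" → prefix "q" already present; 1 new (w)
  "qimmm" → prefix "q" already present; 4 new (i, m, m, m)
  "qc" → prefix "q" already present; 1 new (c)
Total nodes = 5 + 1 + 1 + 4 + 1 = 12

12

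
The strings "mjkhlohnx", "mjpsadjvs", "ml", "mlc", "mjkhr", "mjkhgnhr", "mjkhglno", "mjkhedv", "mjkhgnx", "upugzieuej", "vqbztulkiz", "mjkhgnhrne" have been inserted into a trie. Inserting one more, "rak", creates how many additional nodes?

3

Nothing in the trie begins with "r"; the whole of "rak" is new.
3 − 0 = 3 new nodes.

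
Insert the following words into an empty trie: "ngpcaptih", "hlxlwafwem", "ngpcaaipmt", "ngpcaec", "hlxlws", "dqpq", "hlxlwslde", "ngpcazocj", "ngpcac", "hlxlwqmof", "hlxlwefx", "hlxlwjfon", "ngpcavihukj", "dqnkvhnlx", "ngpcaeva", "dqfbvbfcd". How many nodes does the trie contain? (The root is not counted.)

72

Count nodes per top-level branch (shared prefixes stored once):
  'd'-branch (dqfbvbfcd, dqnkvhnlx, dqpq): 18 nodes
  'h'-branch (hlxlwafwem, hlxlwefx, hlxlwjfon, hlxlwqmof, hlxlws, hlxlwslde): 25 nodes
  'n'-branch (ngpcaaipmt, ngpcac, ngpcaec, ngpcaeva, ngpcaptih, ngpcavihukj, ngpcazocj): 29 nodes
Sum: 72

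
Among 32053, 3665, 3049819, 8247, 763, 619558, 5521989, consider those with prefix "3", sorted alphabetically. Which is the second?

32053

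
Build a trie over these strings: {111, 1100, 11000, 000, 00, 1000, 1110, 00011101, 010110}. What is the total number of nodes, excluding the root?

Insert word by word; a character creates a node only if that edge doesn't already exist:
  "111" → 3 new (1, 1, 1)
  "1100" → prefix "11" already present; 2 new (0, 0)
  "11000" → prefix "1100" already present; 1 new (0)
  "000" → 3 new (0, 0, 0)
  "00" → prefix "00" already present; 0 new (none)
  "1000" → prefix "1" already present; 3 new (0, 0, 0)
  "1110" → prefix "111" already present; 1 new (0)
  "00011101" → prefix "000" already present; 5 new (1, 1, 1, 0, 1)
  "010110" → prefix "0" already present; 5 new (1, 0, 1, 1, 0)
Total nodes = 3 + 2 + 1 + 3 + 0 + 3 + 1 + 5 + 5 = 23

23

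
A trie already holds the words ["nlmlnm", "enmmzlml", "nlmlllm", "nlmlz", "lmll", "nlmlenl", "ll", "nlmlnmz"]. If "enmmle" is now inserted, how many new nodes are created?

2

"enmm" is already a path in the trie; the remaining "le" must be added.
So 6 − 4 = 2 new nodes.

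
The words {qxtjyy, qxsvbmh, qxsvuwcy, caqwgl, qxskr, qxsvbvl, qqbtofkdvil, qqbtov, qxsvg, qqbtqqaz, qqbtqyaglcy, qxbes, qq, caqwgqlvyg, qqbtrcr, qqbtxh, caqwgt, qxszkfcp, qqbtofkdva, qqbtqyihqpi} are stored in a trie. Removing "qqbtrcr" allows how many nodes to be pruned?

3

A node on "qqbtrcr"'s path can go only if nothing else ends at it or branches off below it.
The suffix "rcr" (3 nodes) is used only by "qqbtrcr"; the node for "qqbt" still has the child "o", so pruning stops there.
Nodes removed: 3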